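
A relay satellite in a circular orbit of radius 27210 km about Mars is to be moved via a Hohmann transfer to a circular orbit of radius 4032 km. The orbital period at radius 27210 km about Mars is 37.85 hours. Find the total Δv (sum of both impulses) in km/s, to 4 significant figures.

From Kepler's third law T² = 4π²r³/μ at r = 27210 km, T = 37.85 hours = 37.85 × 3600 s = 1.3626×10^5 s: μ = 4π²r³/T² = 42836.0 km³/s².
Semi-major axis of the transfer orbit: a_t = (27210 + 4032)/2 = 15621 km.
At r₁ the circular-orbit speed is v₁ = √(μ/r₁) = 1.2547 km/s.
On the transfer ellipse at r₁, v² = μ(2/r − 1/a) gives v_a = √[μ(2/r₁ − 1/a_t)] = 0.63745 km/s.
First burn Δv₁ = |v_a − v₁| = 0.61725 km/s.
Circular speed at r₂: v₂ = √(μ/r₂) = 3.2594 km/s.
Transfer-orbit speed at r₂: v_p = √[μ(2/r₂ − 1/a_t)] = 4.3018 km/s.
Second burn Δv₂ = |v₂ − v_p| = 1.0424 km/s.
Δv = Δv₁ + Δv₂ = 0.61725 + 1.0424 = 1.660 km/s.

Δv = 1.660 km/s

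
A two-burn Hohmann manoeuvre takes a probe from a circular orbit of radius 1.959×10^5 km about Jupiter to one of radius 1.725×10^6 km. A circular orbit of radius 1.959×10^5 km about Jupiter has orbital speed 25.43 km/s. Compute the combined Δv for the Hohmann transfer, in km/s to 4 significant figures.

From the circular-orbit relation v² = μ/r at r = 1.959×10^5 km: μ = v²r = (25.43)² × 1.959×10^5 = 1.26686×10^8 km³/s².
Transfer-ellipse semi-major axis a_t = (r₁ + r₂)/2 = (1.959×10^5 + 1.725×10^6)/2 = 9.6045×10^5 km.
Circular speed at r₁: v₁ = √(μ/r₁) = √(1.26686×10^8/1.959×10^5) = 25.43 km/s.
Transfer-orbit speed at r₁ (vis-viva): v_p = √[μ(2/r₁ − 1/a_t)] = 34.08 km/s.
First burn Δv₁ = |v_p − v₁| = 8.650 km/s.
Circular speed at r₂: v₂ = √(μ/r₂) = 8.56977 km/s.
Transfer-orbit speed at r₂: v_a = √[μ(2/r₂ − 1/a_t)] = 3.87034 km/s.
Second burn Δv₂ = |v₂ − v_a| = 4.699 km/s.
Total Δv = Δv₁ + Δv₂ = 13.35 km/s.

Δv = 13.35 km/s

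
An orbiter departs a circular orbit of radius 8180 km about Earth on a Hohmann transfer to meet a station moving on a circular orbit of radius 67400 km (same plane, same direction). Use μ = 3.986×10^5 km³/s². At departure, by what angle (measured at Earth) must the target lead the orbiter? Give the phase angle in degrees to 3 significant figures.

Transfer-ellipse semi-major axis a_t = (r₁ + r₂)/2 = (8180 + 67400)/2 = 37790 km.
The half-period of the transfer ellipse is t = π√(a_t³/μ) = 36550 s.
The target's mean motion on its circular orbit is ω₂ = √(μ/r₂³) = 3.608×10^-5 rad/s.
Angle swept by the target during transfer: ω₂·t = 1.319 rad = 75.57°.
The orbiter traverses 180° on the transfer ellipse, so the target must lead by 180° − 75.57° = 104°.

φ = 104°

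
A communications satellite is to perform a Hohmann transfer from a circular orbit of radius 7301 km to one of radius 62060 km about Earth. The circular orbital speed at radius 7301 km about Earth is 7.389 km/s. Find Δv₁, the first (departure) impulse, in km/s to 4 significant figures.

Δv₁ = 2.495 km/s

From the circular-orbit relation v² = μ/r at r = 7301 km: μ = v²r = (7.389)² × 7301 = 3.98615×10^5 km³/s².
The Hohmann ellipse has a_t = (r₁ + r₂)/2 = 34680.5 km.
On the circular orbit at r = 7301 km, v_c = √(μ/r) = 7.389 km/s.
Transfer-orbit speed at the same r (vis-viva, a = a_t): v_t = √[μ(2/r − 1/a_t)] = 9.884 km/s.
Δv₁ = |v_t − v_c| = |9.884 − 7.389| = 2.495 km/s.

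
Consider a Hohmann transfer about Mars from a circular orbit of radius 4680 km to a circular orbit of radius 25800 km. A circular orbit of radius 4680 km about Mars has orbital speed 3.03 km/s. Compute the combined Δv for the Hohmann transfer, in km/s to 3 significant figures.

From the circular-orbit relation v² = μ/r at r = 4680 km: μ = v²r = (3.03)² × 4680 = 42966.6 km³/s².
Transfer-ellipse semi-major axis a_t = (r₁ + r₂)/2 = (4680 + 25800)/2 = 15240 km.
At r₁ the circular-orbit speed is v₁ = √(μ/r₁) = 3.0300 km/s.
On the transfer ellipse at r₁, vis-viva gives v_p = √[μ(2/r₁ − 1/a_t)] = 3.9424 km/s.
First burn Δv₁ = |v_p − v₁| = 0.9124 km/s.
Circular speed at r₂: v₂ = √(μ/r₂) = 1.2905 km/s.
Transfer-orbit speed at r₂: v_a = √[μ(2/r₂ − 1/a_t)] = 0.71513 km/s.
Second burn Δv₂ = |v₂ − v_a| = 0.5754 km/s.
Δv = Δv₁ + Δv₂ = 0.9124 + 0.5754 = 1.488 km/s.

Δv = 1.49 km/s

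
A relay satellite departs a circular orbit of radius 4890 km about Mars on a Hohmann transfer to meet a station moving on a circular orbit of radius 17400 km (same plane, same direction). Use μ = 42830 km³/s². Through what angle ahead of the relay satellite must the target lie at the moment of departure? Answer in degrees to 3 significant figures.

Semi-major axis of the transfer orbit: a_t = (4890 + 17400)/2 = 11145 km.
Transfer time t = π√(a_t³/μ) = 17860 s.
Target angular speed ω₂ = √(μ/r₂³) = 9.017×10^-5 rad/s.
Angle swept by the target during transfer: ω₂·t = 1.6104 rad = 92.27°.
Arrival is 180° from departure on the ellipse, so φ = 180° − 92.27° = 87.7°.

φ = 87.7°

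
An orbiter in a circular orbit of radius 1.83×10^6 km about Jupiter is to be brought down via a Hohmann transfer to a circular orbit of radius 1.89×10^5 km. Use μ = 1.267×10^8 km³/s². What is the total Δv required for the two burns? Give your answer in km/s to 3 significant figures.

Δv = 13.7 km/s

The Hohmann ellipse has a_t = (r₁ + r₂)/2 = 1.0095×10^6 km.
At r₁ the circular-orbit speed is v₁ = √(μ/r₁) = 8.32076 km/s.
On the transfer ellipse at r₁, vis-viva gives v_a = √[μ(2/r₁ − 1/a_t)] = 3.60032 km/s.
First burn Δv₁ = |v_a − v₁| = 4.720 km/s.
Circular speed at r₂: v₂ = √(μ/r₂) = 25.8915 km/s.
Transfer-orbit speed at r₂: v_p = √[μ(2/r₂ − 1/a_t)] = 34.8602 km/s.
Second burn Δv₂ = |v₂ − v_p| = 8.969 km/s.
Δv = Δv₁ + Δv₂ = 4.720 + 8.969 = 13.69 km/s.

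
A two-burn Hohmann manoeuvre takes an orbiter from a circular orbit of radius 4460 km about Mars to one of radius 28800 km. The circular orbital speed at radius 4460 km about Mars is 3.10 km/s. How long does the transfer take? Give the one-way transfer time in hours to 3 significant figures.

t = 9.04 hours

From the circular-orbit relation v² = μ/r at r = 4460 km: μ = v²r = (3.10)² × 4460 = 42860.6 km³/s².
Transfer-ellipse semi-major axis a_t = (r₁ + r₂)/2 = (4460 + 28800)/2 = 16630 km.
By Kepler's third law the transfer-orbit period is T = 2π√(a_t³/μ), so t = T/2 = 32540 s.
Converting: 32540 s ÷ 3600 s/hour = 9.04 hours.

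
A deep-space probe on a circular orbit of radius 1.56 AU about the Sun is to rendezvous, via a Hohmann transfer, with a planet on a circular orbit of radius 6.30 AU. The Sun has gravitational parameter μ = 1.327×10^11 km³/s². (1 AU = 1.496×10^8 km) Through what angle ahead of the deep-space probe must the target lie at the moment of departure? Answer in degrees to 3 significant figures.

φ = 91.3°

In km: r₁ = 1.56 × 1.496×10^8 = 2.33376×10^8 km; r₂ = 6.30 × 1.496×10^8 = 9.4248×10^8 km.
The Hohmann ellipse has a_t = (r₁ + r₂)/2 = 5.87928×10^8 km.
Transfer time t = π√(a_t³/μ) = 1.2294×10^8 s.
The target's mean motion on its circular orbit is ω₂ = √(μ/r₂³) = 1.2590×10^-8 rad/s.
Angle swept by the target during transfer: ω₂·t = 1.548 rad = 88.69°.
Arrival is 180° from departure on the ellipse, so φ = 180° − 88.69° = 91.3°.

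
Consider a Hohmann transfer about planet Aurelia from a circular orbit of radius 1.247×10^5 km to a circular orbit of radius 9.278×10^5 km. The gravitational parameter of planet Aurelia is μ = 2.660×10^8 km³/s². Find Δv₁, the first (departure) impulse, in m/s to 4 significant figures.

Semi-major axis of the transfer orbit: a_t = (1.247×10^5 + 9.278×10^5)/2 = 5.2625×10^5 km.
On the circular orbit at r = 1.247×10^5 km, v_c = √(μ/r) = 46.19 km/s.
Transfer-orbit speed at the same r (vis-viva, a = a_t): v_t = √[μ(2/r − 1/a_t)] = 61.33 km/s.
Δv₁ = |v_t − v_c| = |61.33 − 46.19| = 15.14 km/s.

Δv₁ = 15140 m/s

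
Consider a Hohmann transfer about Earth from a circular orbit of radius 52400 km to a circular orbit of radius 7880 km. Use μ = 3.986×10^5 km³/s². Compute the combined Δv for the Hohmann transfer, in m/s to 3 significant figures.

The Hohmann ellipse has a_t = (r₁ + r₂)/2 = 30140 km.
Circular speed at r₁: v₁ = √(μ/r₁) = √(3.986×10^5/52400) = 2.75806 km/s.
On the transfer ellipse at r₁, vis-viva equation gives v_a = √[μ(2/r₁ − 1/a_t)] = 1.41024 km/s.
First burn Δv₁ = |v_a − v₁| = 1.3478 km/s.
At r₂, v₂ = √(μ/r₂) = 7.11223 km/s.
Transfer-orbit speed at r₂: v_p = √[μ(2/r₂ − 1/a_t)] = 9.37777 km/s.
Second burn Δv₂ = |v₂ − v_p| = 2.2655 km/s.
Total Δv = Δv₁ + Δv₂ = 3.613 km/s.

Δv = 3610 m/s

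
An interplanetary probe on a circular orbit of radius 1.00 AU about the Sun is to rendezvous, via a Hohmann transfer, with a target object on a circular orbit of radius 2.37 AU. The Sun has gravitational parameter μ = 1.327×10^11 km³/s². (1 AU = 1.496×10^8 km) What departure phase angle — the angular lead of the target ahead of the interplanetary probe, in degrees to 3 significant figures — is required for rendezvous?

In km: r₁ = 1.00 × 1.496×10^8 = 1.496×10^8 km; r₂ = 2.37 × 1.496×10^8 = 3.54552×10^8 km.
Transfer-ellipse semi-major axis a_t = (r₁ + r₂)/2 = (1.496×10^8 + 3.54552×10^8)/2 = 2.52076×10^8 km.
The half-period of the transfer ellipse is t = π√(a_t³/μ) = 3.4515×10^7 s.
Target angular speed ω₂ = √(μ/r₂³) = 5.4565×10^-8 rad/s.
Angle swept by the target during transfer: ω₂·t = 1.883 rad = 107.9°.
Arrival is 180° from departure on the ellipse, so φ = 180° − 107.9° = 72.1°.

φ = 72.1°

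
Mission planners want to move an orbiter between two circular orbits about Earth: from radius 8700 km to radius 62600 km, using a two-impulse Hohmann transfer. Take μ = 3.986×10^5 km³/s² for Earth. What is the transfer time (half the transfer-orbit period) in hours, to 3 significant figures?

Semi-major axis of the transfer orbit: a_t = (8700 + 62600)/2 = 35650 km.
By Kepler's third law the transfer-orbit period is T = 2π√(a_t³/μ), so t = T/2 = 33490 s.
Converting: 33490 s ÷ 3600 s/hour = 9.30 hours.

t = 9.30 hours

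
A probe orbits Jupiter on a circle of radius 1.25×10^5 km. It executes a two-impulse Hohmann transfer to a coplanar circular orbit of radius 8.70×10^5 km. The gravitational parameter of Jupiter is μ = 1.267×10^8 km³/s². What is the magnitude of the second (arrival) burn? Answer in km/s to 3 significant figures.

Δv₂ = 6.02 km/s

Transfer-ellipse semi-major axis a_t = (r₁ + r₂)/2 = (1.250×10^5 + 8.700×10^5)/2 = 4.975×10^5 km.
Circular speed at r = 8.700×10^5 km: v_c = √(μ/r) = 12.068 km/s.
Vis-viva on the transfer ellipse at r = 8.700×10^5 km gives v_t = √[μ(2/r − 1/a_t)] = 6.0490 km/s.
Δv₂ = |v_t − v_c| = |6.0490 − 12.068| = 6.019 km/s.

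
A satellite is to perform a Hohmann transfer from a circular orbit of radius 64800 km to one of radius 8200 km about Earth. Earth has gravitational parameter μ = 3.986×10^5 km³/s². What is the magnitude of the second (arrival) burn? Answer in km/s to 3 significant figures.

Δv₂ = 2.32 km/s

Transfer-ellipse semi-major axis a_t = (r₁ + r₂)/2 = (64800 + 8200)/2 = 36500 km.
On the circular orbit at r = 8200 km, v_c = √(μ/r) = 6.972 km/s.
Transfer-orbit speed at the same r (vis-viva, a = a_t): v_t = √[μ(2/r − 1/a_t)] = 9.290 km/s.
Δv₂ = |v_t − v_c| = |9.290 − 6.972| = 2.318 km/s.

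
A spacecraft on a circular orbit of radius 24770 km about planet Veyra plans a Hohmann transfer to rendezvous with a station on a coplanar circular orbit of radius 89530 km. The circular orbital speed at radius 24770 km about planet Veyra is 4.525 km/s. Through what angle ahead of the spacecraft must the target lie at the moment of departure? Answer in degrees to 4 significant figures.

φ = 88.20°

From the circular-orbit relation v² = μ/r at r = 24770 km: μ = v²r = (4.525)² × 24770 = 5.07181×10^5 km³/s².
Semi-major axis of the transfer orbit: a_t = (24770 + 89530)/2 = 57150 km.
The half-period of the transfer ellipse is t = π√(a_t³/μ) = 60268.8 s.
Target angular speed ω₂ = √(μ/r₂³) = 2.65845×10^-5 rad/s.
Angle swept by the target during transfer: ω₂·t = 1.6022 rad = 91.80°.
Arrival is 180° from departure on the ellipse, so φ = 180° − 91.80° = 88.20°.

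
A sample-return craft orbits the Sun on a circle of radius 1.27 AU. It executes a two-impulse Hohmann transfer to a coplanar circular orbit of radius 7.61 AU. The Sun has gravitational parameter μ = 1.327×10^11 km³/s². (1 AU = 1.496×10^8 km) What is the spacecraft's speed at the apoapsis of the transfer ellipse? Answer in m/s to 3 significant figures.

v = 5770 m/s

In km: r₁ = 1.27 × 1.496×10^8 = 1.89992×10^8 km; r₂ = 7.61 × 1.496×10^8 = 1.138456×10^9 km.
The Hohmann ellipse has a_t = (r₁ + r₂)/2 = 6.64224×10^8 km.
At apoapsis, r = 1.138456×10^9 km.
Vis-viva: v = √[μ(2/r − 1/a_t)] = √[1.327×10^11 × (2/1.138456×10^9 − 1/6.64224×10^8)] = 5.774 km/s.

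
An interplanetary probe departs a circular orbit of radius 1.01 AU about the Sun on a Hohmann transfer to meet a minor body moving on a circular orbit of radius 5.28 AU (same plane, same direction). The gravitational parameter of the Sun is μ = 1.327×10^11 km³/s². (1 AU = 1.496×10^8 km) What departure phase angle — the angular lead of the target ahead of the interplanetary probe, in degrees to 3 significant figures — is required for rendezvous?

φ = 97.3°

In km: r₁ = 1.01 × 1.496×10^8 = 1.51096×10^8 km; r₂ = 5.28 × 1.496×10^8 = 7.89888×10^8 km.
The Hohmann ellipse has a_t = (r₁ + r₂)/2 = 4.70492×10^8 km.
Transfer time t = π√(a_t³/μ) = 8.801×10^7 s.
Target angular speed ω₂ = √(μ/r₂³) = 1.641×10^-8 rad/s.
Angle swept by the target during transfer: ω₂·t = 1.4442 rad = 82.747°.
Arrival is 180° from departure on the ellipse, so φ = 180° − 82.747° = 97.3°.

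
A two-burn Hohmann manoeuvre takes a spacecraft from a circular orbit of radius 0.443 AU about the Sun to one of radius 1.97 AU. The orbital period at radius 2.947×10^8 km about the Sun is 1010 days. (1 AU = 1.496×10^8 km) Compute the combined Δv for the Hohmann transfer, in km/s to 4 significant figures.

Δv = 20.79 km/s

From Kepler's third law T² = 4π²r³/μ at r = 2.947×10^8 km, T = 1010 days = 1010 × 86400 s = 8.7264×10^7 s: μ = 4π²r³/T² = 1.32687×10^11 km³/s².
In km: r₁ = 0.443 × 1.496×10^8 = 6.62728×10^7 km; r₂ = 1.97 × 1.496×10^8 = 2.94712×10^8 km.
Semi-major axis of the transfer orbit: a_t = (6.62728×10^7 + 2.94712×10^8)/2 = 1.804924×10^8 km.
Circular speed at r₁: v₁ = √(μ/r₁) = √(1.32687×10^11/6.62728×10^7) = 44.75 km/s.
On the transfer ellipse at r₁, vis-viva gives v_p = √[μ(2/r₁ − 1/a_t)] = 57.18 km/s.
First burn Δv₁ = |v_p − v₁| = 12.43 km/s.
At r₂, v₂ = √(μ/r₂) = 21.2186 km/s.
Transfer-orbit speed at r₂: v_a = √[μ(2/r₂ − 1/a_t)] = 12.8574 km/s.
Second burn Δv₂ = |v₂ − v_a| = 8.361 km/s.
Δv = Δv₁ + Δv₂ = 12.43 + 8.361 = 20.79 km/s.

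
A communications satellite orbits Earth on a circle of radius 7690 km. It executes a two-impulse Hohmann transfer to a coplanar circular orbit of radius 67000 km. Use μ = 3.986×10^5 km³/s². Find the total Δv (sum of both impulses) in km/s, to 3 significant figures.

Δv = 3.78 km/s

Semi-major axis of the transfer orbit: a_t = (7690 + 67000)/2 = 37345 km.
At r₁ the circular-orbit speed is v₁ = √(μ/r₁) = 7.1996 km/s.
On the transfer ellipse at r₁, vis-viva equation gives v_p = √[μ(2/r₁ − 1/a_t)] = 9.6433 km/s.
First burn Δv₁ = |v_p − v₁| = 2.444 km/s.
At r₂, v₂ = √(μ/r₂) = 2.439 km/s.
Transfer-orbit speed at r₂: v_a = √[μ(2/r₂ − 1/a_t)] = 1.107 km/s.
Second burn Δv₂ = |v₂ − v_a| = 1.332 km/s.
Δv = Δv₁ + Δv₂ = 2.444 + 1.332 = 3.776 km/s.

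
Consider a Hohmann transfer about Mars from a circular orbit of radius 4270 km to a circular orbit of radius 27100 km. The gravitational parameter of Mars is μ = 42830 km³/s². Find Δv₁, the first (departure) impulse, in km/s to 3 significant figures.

Semi-major axis of the transfer orbit: a_t = (4270 + 27100)/2 = 15685 km.
Circular speed at r = 4270 km: v_c = √(μ/r) = 3.1671 km/s.
Vis-viva on the transfer ellipse at r = 4270 km gives v_t = √[μ(2/r − 1/a_t)] = 4.1630 km/s.
Δv₁ = |v_t − v_c| = |4.1630 − 3.1671| = 0.9959 km/s.

Δv₁ = 0.996 km/s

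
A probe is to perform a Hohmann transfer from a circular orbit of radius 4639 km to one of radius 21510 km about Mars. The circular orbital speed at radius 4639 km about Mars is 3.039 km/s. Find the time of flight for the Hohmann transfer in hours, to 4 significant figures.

t = 6.303 hours

From the circular-orbit relation v² = μ/r at r = 4639 km: μ = v²r = (3.039)² × 4639 = 42843.6 km³/s².
The Hohmann ellipse has a_t = (r₁ + r₂)/2 = 13074.5 km.
By Kepler's third law the transfer-orbit period is T = 2π√(a_t³/μ), so t = T/2 = 22690 s.
Converting: 22690 s ÷ 3600 s/hour = 6.303 hours.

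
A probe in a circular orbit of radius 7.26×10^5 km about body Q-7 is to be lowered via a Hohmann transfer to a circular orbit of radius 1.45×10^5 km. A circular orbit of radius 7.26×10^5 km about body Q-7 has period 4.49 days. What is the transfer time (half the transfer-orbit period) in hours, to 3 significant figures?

From Kepler's third law T² = 4π²r³/μ at r = 7.26×10^5 km, T = 4.49 days = 4.49 × 86400 s = 3.87936×10^5 s: μ = 4π²r³/T² = 1.00381×10^8 km³/s².
The Hohmann ellipse has a_t = (r₁ + r₂)/2 = 4.355×10^5 km.
Transfer time t = π√(a_t³/μ) = π√((4.355×10^5)³ / 1.00381×10^8) = 90120 s.
Converting: 90120 s ÷ 3600 s/hour = 25.0 hours.

t = 25.0 hours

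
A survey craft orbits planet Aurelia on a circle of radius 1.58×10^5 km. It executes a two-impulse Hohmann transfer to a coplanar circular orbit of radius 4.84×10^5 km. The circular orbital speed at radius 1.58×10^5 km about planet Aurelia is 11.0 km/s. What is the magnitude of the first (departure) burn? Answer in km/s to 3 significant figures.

Δv₁ = 2.51 km/s

From the circular-orbit relation v² = μ/r at r = 1.58×10^5 km: μ = v²r = (11.0)² × 1.58×10^5 = 1.91180×10^7 km³/s².
Semi-major axis of the transfer orbit: a_t = (1.580×10^5 + 4.840×10^5)/2 = 3.210×10^5 km.
Circular speed at r = 1.580×10^5 km: v_c = √(μ/r) = 11.000 km/s.
Vis-viva on the transfer ellipse at r = 1.580×10^5 km gives v_t = √[μ(2/r − 1/a_t)] = 13.507 km/s.
Δv₁ = |v_t − v_c| = |13.507 − 11.000| = 2.507 km/s.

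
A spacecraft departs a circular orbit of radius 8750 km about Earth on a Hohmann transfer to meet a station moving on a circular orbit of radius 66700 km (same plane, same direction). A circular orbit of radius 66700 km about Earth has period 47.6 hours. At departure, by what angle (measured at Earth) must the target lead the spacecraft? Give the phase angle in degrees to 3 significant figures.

φ = 103°

From Kepler's third law T² = 4π²r³/μ at r = 66700 km, T = 47.6 hours = 47.6 × 3600 s = 1.7136×10^5 s: μ = 4π²r³/T² = 3.98950×10^5 km³/s².
Transfer-ellipse semi-major axis a_t = (r₁ + r₂)/2 = (8750 + 66700)/2 = 37725 km.
Transfer time t = π√(a_t³/μ) = 36440 s.
Target angular speed ω₂ = √(μ/r₂³) = 3.667×10^-5 rad/s.
Angle swept by the target during transfer: ω₂·t = 1.3363 rad = 76.56°.
The spacecraft traverses 180° on the transfer ellipse, so the target must lead by 180° − 76.56° = 103°.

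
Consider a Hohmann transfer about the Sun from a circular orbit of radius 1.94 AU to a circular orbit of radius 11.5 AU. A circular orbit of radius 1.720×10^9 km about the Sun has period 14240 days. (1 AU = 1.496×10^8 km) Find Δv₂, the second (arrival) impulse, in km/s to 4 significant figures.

From Kepler's third law T² = 4π²r³/μ at r = 1.720×10^9 km, T = 14240 days = 14240 × 86400 s = 1.230336×10^9 s: μ = 4π²r³/T² = 1.32708×10^11 km³/s².
In km: r₁ = 1.94 × 1.496×10^8 = 2.90224×10^8 km; r₂ = 11.5 × 1.496×10^8 = 1.7204×10^9 km.
Transfer-ellipse semi-major axis a_t = (r₁ + r₂)/2 = (2.90224×10^8 + 1.7204×10^9)/2 = 1.005312×10^9 km.
On the circular orbit at r = 1.7204×10^9 km, v_c = √(μ/r) = 8.783 km/s.
Transfer-orbit speed at the same r (vis-viva, a = a_t): v_t = √[μ(2/r − 1/a_t)] = 4.719 km/s.
Δv₂ = |v_t − v_c| = |4.719 − 8.783| = 4.064 km/s.

Δv₂ = 4.064 km/s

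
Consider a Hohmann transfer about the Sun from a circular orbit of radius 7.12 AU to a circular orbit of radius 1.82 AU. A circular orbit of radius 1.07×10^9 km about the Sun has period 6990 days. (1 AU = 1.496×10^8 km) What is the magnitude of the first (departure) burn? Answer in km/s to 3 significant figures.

From Kepler's third law T² = 4π²r³/μ at r = 1.07×10^9 km, T = 6990 days = 6990 × 86400 s = 6.03936×10^8 s: μ = 4π²r³/T² = 1.32596×10^11 km³/s².
In km: r₁ = 7.12 × 1.496×10^8 = 1.065152×10^9 km; r₂ = 1.82 × 1.496×10^8 = 2.72272×10^8 km.
Semi-major axis of the transfer orbit: a_t = (1.065152×10^9 + 2.72272×10^8)/2 = 6.68712×10^8 km.
Circular speed at r = 1.065152×10^9 km: v_c = √(μ/r) = 11.157 km/s.
Vis-viva on the transfer ellipse at r = 1.065152×10^9 km gives v_t = √[μ(2/r − 1/a_t)] = 7.1194 km/s.
Δv₁ = |v_t − v_c| = |7.1194 − 11.157| = 4.038 km/s.

Δv₁ = 4.04 km/s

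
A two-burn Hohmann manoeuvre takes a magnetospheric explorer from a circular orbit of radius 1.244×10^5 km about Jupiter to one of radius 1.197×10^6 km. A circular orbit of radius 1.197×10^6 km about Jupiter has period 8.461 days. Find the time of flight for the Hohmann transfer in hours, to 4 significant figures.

t = 41.64 hours

From Kepler's third law T² = 4π²r³/μ at r = 1.197×10^6 km, T = 8.461 days = 8.461 × 86400 s = 7.310304×10^5 s: μ = 4π²r³/T² = 1.26698×10^8 km³/s².
Semi-major axis of the transfer orbit: a_t = (1.244×10^5 + 1.197×10^6)/2 = 6.607×10^5 km.
Transfer time t = π√(a_t³/μ) = π√((6.607×10^5)³ / 1.26698×10^8) = 1.499×10^5 s.
Converting: 1.499×10^5 s ÷ 3600 s/hour = 41.64 hours.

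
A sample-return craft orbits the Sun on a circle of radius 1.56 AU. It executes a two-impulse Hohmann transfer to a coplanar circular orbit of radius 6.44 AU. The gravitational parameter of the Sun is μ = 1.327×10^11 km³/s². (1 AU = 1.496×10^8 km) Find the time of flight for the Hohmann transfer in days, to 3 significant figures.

t = 1460 days

In km: r₁ = 1.56 × 1.496×10^8 = 2.33376×10^8 km; r₂ = 6.44 × 1.496×10^8 = 9.63424×10^8 km.
The Hohmann ellipse has a_t = (r₁ + r₂)/2 = 5.984×10^8 km.
By Kepler's third law the transfer-orbit period is T = 2π√(a_t³/μ), so t = T/2 = 1.262×10^8 s.
Converting: 1.262×10^8 s ÷ 86400 s/day = 1460 days.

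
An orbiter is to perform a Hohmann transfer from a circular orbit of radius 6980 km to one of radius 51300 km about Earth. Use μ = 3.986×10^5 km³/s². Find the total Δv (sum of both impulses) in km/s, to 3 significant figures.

The Hohmann ellipse has a_t = (r₁ + r₂)/2 = 29140 km.
At r₁ the circular-orbit speed is v₁ = √(μ/r₁) = 7.5569 km/s.
On the transfer ellipse at r₁, v² = μ(2/r − 1/a) gives v_p = √[μ(2/r₁ − 1/a_t)] = 10.027 km/s.
First burn Δv₁ = |v_p − v₁| = 2.470 km/s.
Circular speed at r₂: v₂ = √(μ/r₂) = 2.787 km/s.
Transfer-orbit speed at r₂: v_a = √[μ(2/r₂ − 1/a_t)] = 1.364 km/s.
Second burn Δv₂ = |v₂ − v_a| = 1.423 km/s.
Δv = Δv₁ + Δv₂ = 2.470 + 1.423 = 3.893 km/s.

Δv = 3.89 km/s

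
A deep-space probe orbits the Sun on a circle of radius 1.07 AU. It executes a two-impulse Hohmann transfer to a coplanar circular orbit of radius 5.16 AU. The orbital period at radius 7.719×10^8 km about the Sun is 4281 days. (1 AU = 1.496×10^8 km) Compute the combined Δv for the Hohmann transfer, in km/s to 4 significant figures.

From Kepler's third law T² = 4π²r³/μ at r = 7.719×10^8 km, T = 4281 days = 4281 × 86400 s = 3.698784×10^8 s: μ = 4π²r³/T² = 1.32716×10^11 km³/s².
In km: r₁ = 1.07 × 1.496×10^8 = 1.60072×10^8 km; r₂ = 5.16 × 1.496×10^8 = 7.71936×10^8 km.
The Hohmann ellipse has a_t = (r₁ + r₂)/2 = 4.66004×10^8 km.
Circular speed at r₁: v₁ = √(μ/r₁) = √(1.32716×10^11/1.60072×10^8) = 28.7942 km/s.
Transfer-orbit speed at r₁ (vis-viva): v_p = √[μ(2/r₁ − 1/a_t)] = 37.0596 km/s.
First burn Δv₁ = |v_p − v₁| = 8.265 km/s.
At r₂, v₂ = √(μ/r₂) = 13.112 km/s.
Transfer-orbit speed at r₂: v_a = √[μ(2/r₂ − 1/a_t)] = 7.6848 km/s.
Second burn Δv₂ = |v₂ − v_a| = 5.427 km/s.
Total Δv = Δv₁ + Δv₂ = 13.69 km/s.

Δv = 13.69 km/s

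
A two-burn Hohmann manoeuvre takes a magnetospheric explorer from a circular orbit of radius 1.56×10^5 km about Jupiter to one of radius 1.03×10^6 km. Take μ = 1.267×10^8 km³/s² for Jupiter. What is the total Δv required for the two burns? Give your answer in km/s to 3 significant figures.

The Hohmann ellipse has a_t = (r₁ + r₂)/2 = 5.930×10^5 km.
Circular speed at r₁: v₁ = √(μ/r₁) = √(1.267×10^8/1.560×10^5) = 28.49876 km/s.
Transfer-orbit speed at r₁ (v² = μ(2/r − 1/a)): v_p = √[μ(2/r₁ − 1/a_t)] = 37.55928 km/s.
First burn Δv₁ = |v_p − v₁| = 9.061 km/s.
At r₂, v₂ = √(μ/r₂) = 11.091 km/s.
Transfer-orbit speed at r₂: v_a = √[μ(2/r₂ − 1/a_t)] = 5.6886 km/s.
Second burn Δv₂ = |v₂ − v_a| = 5.402 km/s.
Total Δv = Δv₁ + Δv₂ = 14.46 km/s.

Δv = 14.5 km/s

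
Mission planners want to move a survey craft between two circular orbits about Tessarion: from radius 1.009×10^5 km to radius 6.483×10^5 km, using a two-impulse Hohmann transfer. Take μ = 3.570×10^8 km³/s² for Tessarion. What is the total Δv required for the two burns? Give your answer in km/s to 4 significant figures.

Δv = 30.06 km/s

The Hohmann ellipse has a_t = (r₁ + r₂)/2 = 3.746×10^5 km.
Circular speed at r₁: v₁ = √(μ/r₁) = √(3.570×10^8/1.009×10^5) = 59.48 km/s.
On the transfer ellipse at r₁, v² = μ(2/r − 1/a) gives v_p = √[μ(2/r₁ − 1/a_t)] = 78.25 km/s.
First burn Δv₁ = |v_p − v₁| = 18.77 km/s.
At r₂, v₂ = √(μ/r₂) = 23.47 km/s.
Transfer-orbit speed at r₂: v_a = √[μ(2/r₂ − 1/a_t)] = 12.18 km/s.
Second burn Δv₂ = |v₂ − v_a| = 11.29 km/s.
Total Δv = Δv₁ + Δv₂ = 30.06 km/s.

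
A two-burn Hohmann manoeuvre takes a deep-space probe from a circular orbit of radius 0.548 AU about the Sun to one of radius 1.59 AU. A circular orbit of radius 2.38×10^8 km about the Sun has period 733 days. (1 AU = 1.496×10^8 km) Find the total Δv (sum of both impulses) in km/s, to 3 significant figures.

From Kepler's third law T² = 4π²r³/μ at r = 2.38×10^8 km, T = 733 days = 733 × 86400 s = 6.33312×10^7 s: μ = 4π²r³/T² = 1.32695×10^11 km³/s².
In km: r₁ = 0.548 × 1.496×10^8 = 8.19808×10^7 km; r₂ = 1.59 × 1.496×10^8 = 2.37864×10^8 km.
Transfer-ellipse semi-major axis a_t = (r₁ + r₂)/2 = (8.19808×10^7 + 2.37864×10^8)/2 = 1.599224×10^8 km.
Circular speed at r₁: v₁ = √(μ/r₁) = √(1.32695×10^11/8.19808×10^7) = 40.232 km/s.
On the transfer ellipse at r₁, vis-viva equation gives v_p = √[μ(2/r₁ − 1/a_t)] = 49.066 km/s.
First burn Δv₁ = |v_p − v₁| = 8.834 km/s.
At r₂, v₂ = √(μ/r₂) = 23.619 km/s.
Transfer-orbit speed at r₂: v_a = √[μ(2/r₂ − 1/a_t)] = 16.911 km/s.
Second burn Δv₂ = |v₂ − v_a| = 6.708 km/s.
Δv = Δv₁ + Δv₂ = 8.834 + 6.708 = 15.54 km/s.

Δv = 15.5 km/s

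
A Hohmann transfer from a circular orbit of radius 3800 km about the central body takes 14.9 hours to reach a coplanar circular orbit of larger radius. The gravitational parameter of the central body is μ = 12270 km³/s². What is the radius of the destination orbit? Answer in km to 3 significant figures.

r₂ = 26800 km

Transfer time t = 14.9 hours = 53640 s, and t = π√(a_t³/μ).
So a_t = (μ t²/π²)^(1/3) = (12270 × (53640)² / π²)^(1/3) = 15294 km.
Since a_t = (r₁ + r₂)/2, r₂ = 2a_t − r₁ = 2×15294 − 3800 = 26788 km.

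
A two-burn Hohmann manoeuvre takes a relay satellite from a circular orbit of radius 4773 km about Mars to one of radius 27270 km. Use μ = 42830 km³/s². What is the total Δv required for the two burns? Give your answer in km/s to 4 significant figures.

Δv = 1.482 km/s

Transfer-ellipse semi-major axis a_t = (r₁ + r₂)/2 = (4773 + 27270)/2 = 16021.5 km.
At r₁ the circular-orbit speed is v₁ = √(μ/r₁) = 2.99556 km/s.
Transfer-orbit speed at r₁ (vis-viva equation): v_p = √[μ(2/r₁ − 1/a_t)] = 3.90813 km/s.
First burn Δv₁ = |v_p − v₁| = 0.9126 km/s.
At r₂, v₂ = √(μ/r₂) = 1.2532 km/s.
Transfer-orbit speed at r₂: v_a = √[μ(2/r₂ − 1/a_t)] = 0.68403 km/s.
Second burn Δv₂ = |v₂ − v_a| = 0.5692 km/s.
Total Δv = Δv₁ + Δv₂ = 1.482 km/s.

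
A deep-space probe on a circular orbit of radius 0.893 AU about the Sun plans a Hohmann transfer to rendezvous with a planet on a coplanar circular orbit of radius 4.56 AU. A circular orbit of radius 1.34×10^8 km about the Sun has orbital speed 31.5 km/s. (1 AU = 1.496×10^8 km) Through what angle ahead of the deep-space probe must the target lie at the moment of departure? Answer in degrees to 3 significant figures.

φ = 96.8°

From the circular-orbit relation v² = μ/r at r = 1.34×10^8 km: μ = v²r = (31.5)² × 1.34×10^8 = 1.32962×10^11 km³/s².
In km: r₁ = 0.893 × 1.496×10^8 = 1.335928×10^8 km; r₂ = 4.56 × 1.496×10^8 = 6.82176×10^8 km.
Transfer-ellipse semi-major axis a_t = (r₁ + r₂)/2 = (1.335928×10^8 + 6.82176×10^8)/2 = 4.078844×10^8 km.
The half-period of the transfer ellipse is t = π√(a_t³/μ) = 7.0973×10^7 s.
Target angular speed ω₂ = √(μ/r₂³) = 2.0465×10^-8 rad/s.
Angle swept by the target during transfer: ω₂·t = 1.4525 rad = 83.22°.
The deep-space probe traverses 180° on the transfer ellipse, so the target must lead by 180° − 83.22° = 96.8°.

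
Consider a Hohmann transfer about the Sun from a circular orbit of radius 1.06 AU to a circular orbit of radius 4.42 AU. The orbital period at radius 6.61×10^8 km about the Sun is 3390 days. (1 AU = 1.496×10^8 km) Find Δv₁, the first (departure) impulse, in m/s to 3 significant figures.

Δv₁ = 7820 m/s

From Kepler's third law T² = 4π²r³/μ at r = 6.61×10^8 km, T = 3390 days = 3390 × 86400 s = 2.92896×10^8 s: μ = 4π²r³/T² = 1.32904×10^11 km³/s².
In km: r₁ = 1.06 × 1.496×10^8 = 1.58576×10^8 km; r₂ = 4.42 × 1.496×10^8 = 6.61232×10^8 km.
The Hohmann ellipse has a_t = (r₁ + r₂)/2 = 4.09904×10^8 km.
On the circular orbit at r = 1.58576×10^8 km, v_c = √(μ/r) = 28.950 km/s.
Transfer-orbit speed at the same r (vis-viva, a = a_t): v_t = √[μ(2/r − 1/a_t)] = 36.769 km/s.
Δv₁ = |v_t − v_c| = |36.769 − 28.950| = 7.819 km/s.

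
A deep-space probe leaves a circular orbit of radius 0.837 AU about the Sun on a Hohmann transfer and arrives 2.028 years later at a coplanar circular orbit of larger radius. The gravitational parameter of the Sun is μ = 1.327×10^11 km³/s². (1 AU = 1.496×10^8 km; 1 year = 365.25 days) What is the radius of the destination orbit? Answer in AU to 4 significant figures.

In km: r₁ = 0.837 × 1.496×10^8 = 1.252152×10^8 km.
Transfer time t = 2.028 years × 365.25 × 86400 s = 6.39988128×10^7 s, and t = π√(a_t³/μ).
So a_t = (μ t²/π²)^(1/3) = (1.327×10^11 × (6.39988128×10^7)² / π²)^(1/3) = 3.8046×10^8 km.
Since a_t = (r₁ + r₂)/2, r₂ = 2a_t − r₁ = 2×3.8046×10^8 − 1.252152×10^8 = 6.357048×10^8 km.
In AU: r₂ = 6.357048×10^8 / 1.496×10^8 = 4.249 AU.

r₂ = 4.249 AU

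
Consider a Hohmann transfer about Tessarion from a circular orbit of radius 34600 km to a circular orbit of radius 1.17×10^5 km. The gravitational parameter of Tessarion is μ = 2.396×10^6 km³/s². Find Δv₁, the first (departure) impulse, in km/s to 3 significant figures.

Δv₁ = 2.02 km/s

Semi-major axis of the transfer orbit: a_t = (34600 + 1.170×10^5)/2 = 75800 km.
Circular speed at r = 34600 km: v_c = √(μ/r) = 8.3216 km/s.
Transfer-orbit speed at the same r (vis-viva, a = a_t): v_t = √[μ(2/r − 1/a_t)] = 10.339 km/s.
Δv₁ = |v_t − v_c| = |10.339 − 8.3216| = 2.017 km/s.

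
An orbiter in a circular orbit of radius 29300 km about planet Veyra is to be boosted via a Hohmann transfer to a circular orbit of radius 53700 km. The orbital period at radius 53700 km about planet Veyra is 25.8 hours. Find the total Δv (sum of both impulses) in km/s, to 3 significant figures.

From Kepler's third law T² = 4π²r³/μ at r = 53700 km, T = 25.8 hours = 25.8 × 3600 s = 92880 s: μ = 4π²r³/T² = 7.08660×10^5 km³/s².
Semi-major axis of the transfer orbit: a_t = (29300 + 53700)/2 = 41500 km.
Circular speed at r₁: v₁ = √(μ/r₁) = √(7.08660×10^5/29300) = 4.91796 km/s.
Transfer-orbit speed at r₁ (vis-viva equation): v_p = √[μ(2/r₁ − 1/a_t)] = 5.59433 km/s.
First burn Δv₁ = |v_p − v₁| = 0.6764 km/s.
Circular speed at r₂: v₂ = √(μ/r₂) = 3.6327 km/s.
Transfer-orbit speed at r₂: v_a = √[μ(2/r₂ − 1/a_t)] = 3.0524 km/s.
Second burn Δv₂ = |v₂ − v_a| = 0.5803 km/s.
Δv = Δv₁ + Δv₂ = 0.6764 + 0.5803 = 1.257 km/s.

Δv = 1.26 km/s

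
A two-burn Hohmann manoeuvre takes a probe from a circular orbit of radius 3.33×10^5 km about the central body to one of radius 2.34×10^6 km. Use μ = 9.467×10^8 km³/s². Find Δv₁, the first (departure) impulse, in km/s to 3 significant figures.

Semi-major axis of the transfer orbit: a_t = (3.330×10^5 + 2.340×10^6)/2 = 1.3365×10^6 km.
Circular speed at r = 3.330×10^5 km: v_c = √(μ/r) = 53.32 km/s.
Vis-viva on the transfer ellipse at r = 3.330×10^5 km gives v_t = √[μ(2/r − 1/a_t)] = 70.55 km/s.
Δv₁ = |v_t − v_c| = |70.55 − 53.32| = 17.23 km/s.

Δv₁ = 17.2 km/s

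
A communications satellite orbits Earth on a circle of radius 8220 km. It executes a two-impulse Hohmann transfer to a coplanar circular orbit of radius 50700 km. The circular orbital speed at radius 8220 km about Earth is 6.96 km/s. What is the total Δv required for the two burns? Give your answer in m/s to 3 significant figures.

From the circular-orbit relation v² = μ/r at r = 8220 km: μ = v²r = (6.96)² × 8220 = 3.98190×10^5 km³/s².
The Hohmann ellipse has a_t = (r₁ + r₂)/2 = 29460 km.
At r₁ the circular-orbit speed is v₁ = √(μ/r₁) = 6.960 km/s.
Transfer-orbit speed at r₁ (vis-viva): v_p = √[μ(2/r₁ − 1/a_t)] = 9.131 km/s.
First burn Δv₁ = |v_p − v₁| = 2.171 km/s.
At r₂, v₂ = √(μ/r₂) = 2.802 km/s.
Transfer-orbit speed at r₂: v_a = √[μ(2/r₂ − 1/a_t)] = 1.480 km/s.
Second burn Δv₂ = |v₂ − v_a| = 1.322 km/s.
Δv = Δv₁ + Δv₂ = 2.171 + 1.322 = 3.493 km/s.

Δv = 3490 m/s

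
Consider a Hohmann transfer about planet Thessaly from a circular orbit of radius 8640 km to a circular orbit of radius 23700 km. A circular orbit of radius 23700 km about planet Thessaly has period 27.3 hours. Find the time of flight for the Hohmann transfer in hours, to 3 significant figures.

From Kepler's third law T² = 4π²r³/μ at r = 23700 km, T = 27.3 hours = 27.3 × 3600 s = 98280 s: μ = 4π²r³/T² = 54409.5 km³/s².
Semi-major axis of the transfer orbit: a_t = (8640 + 23700)/2 = 16170 km.
By Kepler's third law the transfer-orbit period is T = 2π√(a_t³/μ), so t = T/2 = 27690 s.
Converting: 27690 s ÷ 3600 s/hour = 7.69 hours.

t = 7.69 hours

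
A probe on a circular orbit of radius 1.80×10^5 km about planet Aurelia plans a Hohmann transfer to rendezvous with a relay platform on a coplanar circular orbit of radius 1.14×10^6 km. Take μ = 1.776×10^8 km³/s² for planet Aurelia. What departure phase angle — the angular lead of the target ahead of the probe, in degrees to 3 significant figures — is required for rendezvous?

Transfer-ellipse semi-major axis a_t = (r₁ + r₂)/2 = (1.800×10^5 + 1.140×10^6)/2 = 6.600×10^5 km.
Transfer time t = π√(a_t³/μ) = 1.26399×10^5 s.
Target angular speed ω₂ = √(μ/r₂³) = 1.09487×10^-5 rad/s.
Angle swept by the target during transfer: ω₂·t = 1.3839 rad = 79.29°.
Arrival is 180° from departure on the ellipse, so φ = 180° − 79.29° = 101°.

φ = 101°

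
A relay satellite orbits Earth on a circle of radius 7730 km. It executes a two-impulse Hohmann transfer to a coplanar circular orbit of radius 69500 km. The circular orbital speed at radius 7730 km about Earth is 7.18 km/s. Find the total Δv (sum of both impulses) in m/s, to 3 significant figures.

From the circular-orbit relation v² = μ/r at r = 7730 km: μ = v²r = (7.18)² × 7730 = 3.98500×10^5 km³/s².
The Hohmann ellipse has a_t = (r₁ + r₂)/2 = 38615 km.
Circular speed at r₁: v₁ = √(μ/r₁) = √(3.98500×10^5/7730) = 7.1800 km/s.
Transfer-orbit speed at r₁ (v² = μ(2/r − 1/a)): v_p = √[μ(2/r₁ − 1/a_t)] = 9.6325 km/s.
First burn Δv₁ = |v_p − v₁| = 2.4525 km/s.
At r₂, v₂ = √(μ/r₂) = 2.39454 km/s.
Transfer-orbit speed at r₂: v_a = √[μ(2/r₂ − 1/a_t)] = 1.07136 km/s.
Second burn Δv₂ = |v₂ − v_a| = 1.3232 km/s.
Total Δv = Δv₁ + Δv₂ = 3.776 km/s.

Δv = 3780 m/s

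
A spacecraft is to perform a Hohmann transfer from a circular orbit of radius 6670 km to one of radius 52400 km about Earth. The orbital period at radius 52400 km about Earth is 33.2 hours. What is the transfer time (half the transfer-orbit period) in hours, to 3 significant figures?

t = 7.02 hours

From Kepler's third law T² = 4π²r³/μ at r = 52400 km, T = 33.2 hours = 33.2 × 3600 s = 1.1952×10^5 s: μ = 4π²r³/T² = 3.97624×10^5 km³/s².
Transfer-ellipse semi-major axis a_t = (r₁ + r₂)/2 = (6670 + 52400)/2 = 29535 km.
Half the transfer-orbit period gives t = π√(a_t³/μ) = 25288 s.
Converting: 25288 s ÷ 3600 s/hour = 7.02 hours.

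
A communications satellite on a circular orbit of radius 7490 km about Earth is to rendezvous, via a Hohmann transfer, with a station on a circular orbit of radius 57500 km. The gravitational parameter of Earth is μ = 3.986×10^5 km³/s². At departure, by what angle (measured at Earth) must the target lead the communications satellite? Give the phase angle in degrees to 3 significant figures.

The Hohmann ellipse has a_t = (r₁ + r₂)/2 = 32495 km.
Transfer time t = π√(a_t³/μ) = 29148 s.
The target's mean motion on its circular orbit is ω₂ = √(μ/r₂³) = 4.5790×10^-5 rad/s.
Angle swept by the target during transfer: ω₂·t = 1.3347 rad = 76.47°.
The communications satellite traverses 180° on the transfer ellipse, so the target must lead by 180° − 76.47° = 104°.

φ = 104°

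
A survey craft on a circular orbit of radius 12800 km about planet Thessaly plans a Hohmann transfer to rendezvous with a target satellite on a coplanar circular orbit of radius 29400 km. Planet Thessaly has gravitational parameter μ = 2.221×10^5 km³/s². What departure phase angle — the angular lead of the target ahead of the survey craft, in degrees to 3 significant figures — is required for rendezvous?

φ = 70.6°

Semi-major axis of the transfer orbit: a_t = (12800 + 29400)/2 = 21100 km.
The half-period of the transfer ellipse is t = π√(a_t³/μ) = 20430 s.
The target's mean motion on its circular orbit is ω₂ = √(μ/r₂³) = 9.349×10^-5 rad/s.
Angle swept by the target during transfer: ω₂·t = 1.910 rad = 109.4°.
Arrival is 180° from departure on the ellipse, so φ = 180° − 109.4° = 70.6°.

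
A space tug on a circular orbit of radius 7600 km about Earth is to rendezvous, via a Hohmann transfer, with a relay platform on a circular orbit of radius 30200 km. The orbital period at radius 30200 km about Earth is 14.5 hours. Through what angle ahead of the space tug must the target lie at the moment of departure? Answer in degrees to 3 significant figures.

From Kepler's third law T² = 4π²r³/μ at r = 30200 km, T = 14.5 hours = 14.5 × 3600 s = 52200 s: μ = 4π²r³/T² = 3.99061×10^5 km³/s².
The Hohmann ellipse has a_t = (r₁ + r₂)/2 = 18900 km.
Transfer time t = π√(a_t³/μ) = 12922 s.
The target's mean motion on its circular orbit is ω₂ = √(μ/r₂³) = 1.2037×10^-4 rad/s.
Angle swept by the target during transfer: ω₂·t = 1.5554 rad = 89.12°.
Arrival is 180° from departure on the ellipse, so φ = 180° − 89.12° = 90.9°.

φ = 90.9°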